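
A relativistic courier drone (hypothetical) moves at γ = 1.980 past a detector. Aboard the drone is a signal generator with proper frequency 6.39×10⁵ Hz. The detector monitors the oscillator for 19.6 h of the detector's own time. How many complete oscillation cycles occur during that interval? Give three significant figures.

γ = 1.980
During 19.6 h of lab time, the oscillator's proper time advances by τ = Δt/γ = 19.6/1.980 = 9.899 h = 3.564×10⁴ s.
N = f × τ = 6.39×10⁵ × 3.564×10⁴ = 2.277×10¹⁰.

N = 2.28×10¹⁰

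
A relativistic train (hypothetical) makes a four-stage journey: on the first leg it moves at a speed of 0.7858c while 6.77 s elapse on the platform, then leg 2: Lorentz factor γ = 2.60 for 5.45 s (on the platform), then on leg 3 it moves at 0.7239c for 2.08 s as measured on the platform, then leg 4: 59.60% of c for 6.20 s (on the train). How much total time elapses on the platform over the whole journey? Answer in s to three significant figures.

Δt = 22.0 s

Leg 1: 6.77 s is already measured on the platform.
Leg 2: 5.45 s is already measured on the platform.
Leg 3: 2.08 s is already measured on the platform.
Leg 4: β = 0.5960; γ = 1/√(1 − 0.5960²) = 1/√0.6448 = 1.245; Δt_4 = 1.245 × 6.20 = 7.721 s.
Total: 6.770 + 5.450 + 2.080 + 7.721 s.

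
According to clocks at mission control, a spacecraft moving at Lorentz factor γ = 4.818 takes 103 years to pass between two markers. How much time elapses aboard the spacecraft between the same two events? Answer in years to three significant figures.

τ = 21.4 years

γ = 4.818
The interval measured at mission control is the dilated one; the clock aboard the spacecraft measures the proper time τ = Δt/γ = 103/4.818 years.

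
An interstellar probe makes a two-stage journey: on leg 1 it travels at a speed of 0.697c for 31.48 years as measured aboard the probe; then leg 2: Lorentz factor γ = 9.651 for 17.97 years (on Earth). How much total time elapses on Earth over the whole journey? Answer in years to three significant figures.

Δt = 61.9 years

Leg 1: γ = 1/√(1 − 0.697²) = 1/√0.5142 = 1.395; Δt_1 = 1.395 × 31.48 = 43.90 years.
Leg 2: 17.97 years is already measured on Earth.
Total: 43.90 + 17.97 years.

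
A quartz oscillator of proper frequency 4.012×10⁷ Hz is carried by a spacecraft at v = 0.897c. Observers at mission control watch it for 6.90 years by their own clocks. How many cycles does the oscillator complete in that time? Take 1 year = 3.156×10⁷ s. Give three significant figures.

γ = 1/√(1 − 0.897²) = 1/√0.1954 = 2.262
During 6.90 years of lab time, the oscillator's proper time advances by τ = Δt/γ = 6.90/2.262 = 3.050 years = 9.626×10⁷ s.
N = f × τ = 4.012×10⁷ × 9.626×10⁷ = 3.862×10¹⁵.

N = 3.86×10¹⁵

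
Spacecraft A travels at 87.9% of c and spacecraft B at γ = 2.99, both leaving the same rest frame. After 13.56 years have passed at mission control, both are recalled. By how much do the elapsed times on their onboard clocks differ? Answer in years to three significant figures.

|τ_A − τ_B| = 1.93 years

A: β = 0.879; γ = 1/√(1 − 0.879²) = 1/√0.2274 = 2.097; τ_A = 13.56/2.097 = 6.466 years.
B: γ = 2.99; τ_B = 13.56/2.990 = 4.535 years.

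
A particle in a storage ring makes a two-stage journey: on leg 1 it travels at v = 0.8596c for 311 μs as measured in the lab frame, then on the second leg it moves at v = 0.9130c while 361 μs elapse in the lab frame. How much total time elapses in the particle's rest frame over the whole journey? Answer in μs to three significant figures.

Leg 1: γ = 1/√(1 − 0.8596²) = 1/√0.2611 = 1.957; τ_1 = 311/1.957 = 158.9 μs.
Leg 2: γ = 1/√(1 − 0.9130²) = 1/√0.1664 = 2.451; τ_2 = 361/2.451 = 147.3 μs.
Total: 158.9 + 147.3 μs.

τ = 306 μs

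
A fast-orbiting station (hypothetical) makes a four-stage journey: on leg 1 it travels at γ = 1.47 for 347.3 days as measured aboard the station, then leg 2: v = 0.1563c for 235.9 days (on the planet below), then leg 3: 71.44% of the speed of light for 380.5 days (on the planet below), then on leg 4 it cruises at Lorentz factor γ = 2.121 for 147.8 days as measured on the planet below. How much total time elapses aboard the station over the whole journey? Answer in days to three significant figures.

τ = 916 days

Leg 1: 347.3 days is already measured aboard the station.
Leg 2: γ = 1/√(1 − 0.1563²) = 1/√0.9756 = 1.012; τ_2 = 235.9/1.012 = 233.0 days.
Leg 3: β = 0.7144; γ = 1/√(1 − 0.7144²) = 1/√0.4896 = 1.429; τ_3 = 380.5/1.429 = 266.3 days.
Leg 4: γ = 2.121; τ_4 = 147.8/2.121 = 69.68 days.
Total: 347.3 + 233.0 + 266.3 + 69.68 days.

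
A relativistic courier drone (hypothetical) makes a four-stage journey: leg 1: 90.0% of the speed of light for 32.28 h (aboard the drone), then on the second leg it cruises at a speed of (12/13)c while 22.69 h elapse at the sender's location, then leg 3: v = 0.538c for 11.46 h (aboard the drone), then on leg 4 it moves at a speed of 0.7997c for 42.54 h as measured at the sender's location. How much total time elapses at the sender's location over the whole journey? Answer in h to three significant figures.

Δt = 153 h

Leg 1: β = 0.900; γ = 1/√(1 − 0.900²) = 1/√0.1900 = 2.294; Δt_1 = 2.294 × 32.28 = 74.06 h.
Leg 2: 22.69 h is already measured at the sender's location.
Leg 3: γ = 1/√(1 − 0.538²) = 1/√0.7106 = 1.186; Δt_3 = 1.186 × 11.46 = 13.60 h.
Leg 4: 42.54 h is already measured at the sender's location.
Total: 74.06 + 22.69 + 13.60 + 42.54 h.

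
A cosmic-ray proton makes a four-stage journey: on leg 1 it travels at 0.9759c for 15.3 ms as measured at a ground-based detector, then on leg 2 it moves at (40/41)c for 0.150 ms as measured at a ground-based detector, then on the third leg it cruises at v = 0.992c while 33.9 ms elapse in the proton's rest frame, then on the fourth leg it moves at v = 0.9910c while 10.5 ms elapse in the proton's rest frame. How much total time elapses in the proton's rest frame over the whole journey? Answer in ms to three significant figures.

τ = 47.8 ms

Leg 1: γ = 1/√(1 − 0.9759²) = 1/√0.04762 = 4.583; τ_1 = 15.3/4.583 = 3.339 ms.
Leg 2: γ = 1/√(1 − (40/41)²) = 41/9 ≈ 4.556; τ_2 = 0.150/4.556 = 0.03293 ms.
Leg 3: 33.9 ms is already measured in the proton's rest frame.
Leg 4: 10.5 ms is already measured in the proton's rest frame.
Total: 3.339 + 0.03293 + 33.90 + 10.50 ms.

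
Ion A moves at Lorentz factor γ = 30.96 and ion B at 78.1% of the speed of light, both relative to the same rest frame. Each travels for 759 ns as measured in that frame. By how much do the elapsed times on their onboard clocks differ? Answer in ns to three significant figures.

A: γ = 30.96; τ_A = 759/30.96 = 24.52 ns.
B: β = 0.781; γ = 1/√(1 − 0.781²) = 1/√0.3900 = 1.601; τ_B = 759/1.601 = 474.0 ns.

|τ_A − τ_B| = 450 ns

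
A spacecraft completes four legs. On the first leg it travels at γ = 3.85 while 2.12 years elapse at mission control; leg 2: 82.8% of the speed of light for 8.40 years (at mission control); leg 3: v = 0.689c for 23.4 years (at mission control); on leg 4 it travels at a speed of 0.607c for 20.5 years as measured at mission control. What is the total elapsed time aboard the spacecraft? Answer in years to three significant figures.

τ = 38.5 years

Leg 1: γ = 3.85; τ_1 = 2.12/3.850 = 0.5506 years.
Leg 2: β = 0.828; γ = 1/√(1 − 0.828²) = 1/√0.3144 = 1.783; τ_2 = 8.40/1.783 = 4.710 years.
Leg 3: γ = 1/√(1 − 0.689²) = 1/√0.5253 = 1.380; τ_3 = 23.4/1.380 = 16.96 years.
Leg 4: γ = 1/√(1 − 0.607²) = 1/√0.6316 = 1.258; τ_4 = 20.5/1.258 = 16.29 years.
Total: 0.5506 + 4.710 + 16.96 + 16.29 years.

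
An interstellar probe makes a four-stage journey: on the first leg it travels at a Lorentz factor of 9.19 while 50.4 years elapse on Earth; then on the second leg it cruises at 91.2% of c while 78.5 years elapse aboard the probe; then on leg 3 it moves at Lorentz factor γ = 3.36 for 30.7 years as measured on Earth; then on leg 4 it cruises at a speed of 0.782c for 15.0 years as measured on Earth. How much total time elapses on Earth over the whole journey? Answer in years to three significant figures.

Δt = 287 years

Leg 1: 50.4 years is already measured on Earth.
Leg 2: β = 0.912; γ = 1/√(1 − 0.912²) = 1/√0.1683 = 2.438; Δt_2 = 2.438 × 78.5 = 191.4 years.
Leg 3: 30.7 years is already measured on Earth.
Leg 4: 15.0 years is already measured on Earth.
Total: 50.40 + 191.4 + 30.70 + 15.00 years.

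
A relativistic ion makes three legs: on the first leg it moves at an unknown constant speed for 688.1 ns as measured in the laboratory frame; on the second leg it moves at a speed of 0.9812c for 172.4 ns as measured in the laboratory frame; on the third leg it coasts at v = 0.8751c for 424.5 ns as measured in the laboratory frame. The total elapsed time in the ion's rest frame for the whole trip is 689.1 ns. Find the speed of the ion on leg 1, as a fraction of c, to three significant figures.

β = 0.756

Leg 1: speed unknown; τ_1 = 688.1/γ_1.
Leg 2: γ = 1/√(1 − 0.9812²) = 1/√0.03725 = 5.182; τ_2 = 172.4/5.182 = 33.27 ns.
Leg 3: γ = 1/√(1 − 0.8751²) = 1/√0.2342 = 2.066; τ_3 = 424.5/2.066 = 205.4 ns.
Total proper time: τ_1 + 33.27 + 205.4 = 689.1, so τ_1 = 689.1 − 238.7 = 450.4 ns.
γ_1 = 688.1/450.4 = 1.528; β = √(1 − 1/γ²) = √0.5716.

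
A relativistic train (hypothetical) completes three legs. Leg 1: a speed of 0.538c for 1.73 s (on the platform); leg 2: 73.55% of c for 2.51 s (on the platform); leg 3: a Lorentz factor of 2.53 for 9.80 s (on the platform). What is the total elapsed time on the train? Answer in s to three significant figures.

τ = 7.03 s

Leg 1: γ = 1/√(1 − 0.538²) = 1/√0.7106 = 1.186; τ_1 = 1.73/1.186 = 1.458 s.
Leg 2: β = 0.7355; γ = 1/√(1 − 0.7355²) = 1/√0.4590 = 1.476; τ_2 = 2.51/1.476 = 1.701 s.
Leg 3: γ = 2.53; τ_3 = 9.80/2.530 = 3.874 s.
Total: 1.458 + 1.701 + 3.874 s.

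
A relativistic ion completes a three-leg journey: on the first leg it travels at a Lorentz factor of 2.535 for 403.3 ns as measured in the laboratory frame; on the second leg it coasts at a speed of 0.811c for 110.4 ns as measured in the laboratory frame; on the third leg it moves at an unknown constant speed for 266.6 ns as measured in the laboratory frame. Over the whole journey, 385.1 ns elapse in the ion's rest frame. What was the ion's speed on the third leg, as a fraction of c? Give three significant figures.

Leg 1: γ = 2.535; τ_1 = 403.3/2.535 = 159.1 ns.
Leg 2: γ = 1/√(1 − 0.811²) = 1/√0.3423 = 1.709; τ_2 = 110.4/1.709 = 64.59 ns.
Leg 3: speed unknown; τ_3 = 266.6/γ_3.
Total proper time: 159.1 + 64.59 + τ_3 = 385.1, so τ_3 = 385.1 − 223.7 = 161.4 ns.
γ_3 = 266.6/161.4 = 1.652; β = √(1 − 1/γ²) = √0.6334.

β = 0.796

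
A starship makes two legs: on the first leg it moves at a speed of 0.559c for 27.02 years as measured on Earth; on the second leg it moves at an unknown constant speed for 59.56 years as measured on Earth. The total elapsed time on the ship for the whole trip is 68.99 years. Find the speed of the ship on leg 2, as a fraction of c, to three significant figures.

Leg 1: γ = 1/√(1 − 0.559²) = 1/√0.6875 = 1.206; τ_1 = 27.02/1.206 = 22.40 years.
Leg 2: speed unknown; τ_2 = 59.56/γ_2.
Total proper time: 22.40 + τ_2 = 68.99, so τ_2 = 68.99 − 22.40 = 46.59 years.
γ_2 = 59.56/46.59 = 1.278; β = √(1 − 1/γ²) = √0.3882.

β = 0.623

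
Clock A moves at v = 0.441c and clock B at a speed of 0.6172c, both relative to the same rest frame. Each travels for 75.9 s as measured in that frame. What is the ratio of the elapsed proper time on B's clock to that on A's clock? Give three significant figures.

τ_B/τ_A = 0.877

A: γ = 1/√(1 − 0.441²) = 1/√0.8055 = 1.114. B: γ = 1/√(1 − 0.6172²) = 1/√0.6191 = 1.271.
τ_A/τ_B = γ_B/γ_A = 1.271/1.114 = 1.141, so τ_B/τ_A = 0.8767.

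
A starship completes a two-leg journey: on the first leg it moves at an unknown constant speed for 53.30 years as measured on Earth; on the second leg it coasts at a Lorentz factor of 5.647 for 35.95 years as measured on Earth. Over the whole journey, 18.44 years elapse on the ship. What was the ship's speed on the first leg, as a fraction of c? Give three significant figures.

β = 0.974

Leg 1: speed unknown; τ_1 = 53.30/γ_1.
Leg 2: γ = 5.647; τ_2 = 35.95/5.647 = 6.366 years.
Total proper time: τ_1 + 6.366 = 18.44, so τ_1 = 18.44 − 6.366 = 12.07 years.
γ_1 = 53.30/12.07 = 4.415; β = √(1 − 1/γ²) = √0.9487.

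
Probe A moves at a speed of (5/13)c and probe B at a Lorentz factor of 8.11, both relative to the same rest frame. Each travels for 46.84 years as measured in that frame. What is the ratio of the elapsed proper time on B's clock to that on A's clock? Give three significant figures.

τ_B/τ_A = 0.134

A: γ = 1/√(1 − (5/13)²) = 13/12 ≈ 1.083. B: γ = 8.11.
τ_A/τ_B = γ_B/γ_A = 8.110/1.083 = 7.486, so τ_B/τ_A = 0.1336.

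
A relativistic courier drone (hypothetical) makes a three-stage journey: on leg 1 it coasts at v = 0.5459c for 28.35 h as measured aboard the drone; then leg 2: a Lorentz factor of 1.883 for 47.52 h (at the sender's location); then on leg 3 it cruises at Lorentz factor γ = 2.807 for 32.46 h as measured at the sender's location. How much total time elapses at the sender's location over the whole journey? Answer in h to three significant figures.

Δt = 114 h

Leg 1: γ = 1/√(1 − 0.5459²) = 1/√0.7020 = 1.194; Δt_1 = 1.194 × 28.35 = 33.84 h.
Leg 2: 47.52 h is already measured at the sender's location.
Leg 3: 32.46 h is already measured at the sender's location.
Total: 33.84 + 47.52 + 32.46 h.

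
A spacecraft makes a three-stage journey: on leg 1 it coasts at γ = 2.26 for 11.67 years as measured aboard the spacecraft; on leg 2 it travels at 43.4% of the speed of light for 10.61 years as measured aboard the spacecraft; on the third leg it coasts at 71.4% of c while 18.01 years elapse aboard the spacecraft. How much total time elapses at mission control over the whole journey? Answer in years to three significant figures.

Δt = 63.9 years

Leg 1: γ = 2.26; Δt_1 = 2.260 × 11.67 = 26.37 years.
Leg 2: β = 0.434; γ = 1/√(1 − 0.434²) = 1/√0.8116 = 1.110; Δt_2 = 1.110 × 10.61 = 11.78 years.
Leg 3: β = 0.714; γ = 1/√(1 − 0.714²) = 1/√0.4902 = 1.428; Δt_3 = 1.428 × 18.01 = 25.72 years.
Total: 26.37 + 11.78 + 25.72 years.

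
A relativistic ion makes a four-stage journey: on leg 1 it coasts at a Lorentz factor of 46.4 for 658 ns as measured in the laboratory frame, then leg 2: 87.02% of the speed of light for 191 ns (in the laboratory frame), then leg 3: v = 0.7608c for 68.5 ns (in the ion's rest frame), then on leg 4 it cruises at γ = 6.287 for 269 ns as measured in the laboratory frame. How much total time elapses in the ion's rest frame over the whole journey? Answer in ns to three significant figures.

Leg 1: γ = 46.4; τ_1 = 658/46.40 = 14.18 ns.
Leg 2: β = 0.8702; γ = 1/√(1 − 0.8702²) = 1/√0.2428 = 2.030; τ_2 = 191/2.030 = 94.11 ns.
Leg 3: 68.5 ns is already measured in the ion's rest frame.
Leg 4: γ = 6.287; τ_4 = 269/6.287 = 42.79 ns.
Total: 14.18 + 94.11 + 68.50 + 42.79 ns.

τ = 220 ns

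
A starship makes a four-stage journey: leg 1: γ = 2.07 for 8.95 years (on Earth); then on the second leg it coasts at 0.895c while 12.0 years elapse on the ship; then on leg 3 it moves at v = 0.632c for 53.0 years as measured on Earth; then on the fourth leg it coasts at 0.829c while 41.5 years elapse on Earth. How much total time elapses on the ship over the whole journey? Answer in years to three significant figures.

Leg 1: γ = 2.07; τ_1 = 8.95/2.070 = 4.324 years.
Leg 2: 12.0 years is already measured on the ship.
Leg 3: γ = 1/√(1 − 0.632²) = 1/√0.6006 = 1.290; τ_3 = 53.0/1.290 = 41.07 years.
Leg 4: γ = 1/√(1 − 0.829²) = 1/√0.3128 = 1.788; τ_4 = 41.5/1.788 = 23.21 years.
Total: 4.324 + 12.00 + 41.07 + 23.21 years.

τ = 80.6 years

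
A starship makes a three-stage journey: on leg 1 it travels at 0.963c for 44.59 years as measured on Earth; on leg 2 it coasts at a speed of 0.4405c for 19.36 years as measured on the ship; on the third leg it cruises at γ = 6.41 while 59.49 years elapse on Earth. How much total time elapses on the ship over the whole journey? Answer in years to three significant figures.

τ = 40.7 years

Leg 1: γ = 1/√(1 − 0.963²) = 1/√0.07263 = 3.711; τ_1 = 44.59/3.711 = 12.02 years.
Leg 2: 19.36 years is already measured on the ship.
Leg 3: γ = 6.41; τ_3 = 59.49/6.410 = 9.281 years.
Total: 12.02 + 19.36 + 9.281 years.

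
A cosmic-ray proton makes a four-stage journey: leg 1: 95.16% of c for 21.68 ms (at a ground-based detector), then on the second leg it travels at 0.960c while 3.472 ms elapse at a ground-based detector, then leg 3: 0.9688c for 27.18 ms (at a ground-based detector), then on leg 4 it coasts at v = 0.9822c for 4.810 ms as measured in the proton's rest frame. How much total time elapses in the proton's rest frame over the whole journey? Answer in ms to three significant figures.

Leg 1: β = 0.9516; γ = 1/√(1 − 0.9516²) = 1/√0.09446 = 3.254; τ_1 = 21.68/3.254 = 6.663 ms.
Leg 2: γ = 1/√(1 − 0.960²) = 25/7 ≈ 3.571; τ_2 = 3.472/3.571 = 0.9722 ms.
Leg 3: γ = 1/√(1 − 0.9688²) = 1/√0.06143 = 4.035; τ_3 = 27.18/4.035 = 6.736 ms.
Leg 4: 4.810 ms is already measured in the proton's rest frame.
Total: 6.663 + 0.9722 + 6.736 + 4.810 ms.

τ = 19.2 ms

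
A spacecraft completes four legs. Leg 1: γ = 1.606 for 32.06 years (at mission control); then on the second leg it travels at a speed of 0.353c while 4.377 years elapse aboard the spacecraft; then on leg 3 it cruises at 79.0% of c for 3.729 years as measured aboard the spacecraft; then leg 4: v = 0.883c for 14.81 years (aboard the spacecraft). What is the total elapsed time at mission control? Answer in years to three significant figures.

Leg 1: 32.06 years is already measured at mission control.
Leg 2: γ = 1/√(1 − 0.353²) = 1/√0.8754 = 1.069; Δt_2 = 1.069 × 4.377 = 4.678 years.
Leg 3: β = 0.790; γ = 1/√(1 − 0.790²) = 1/√0.3759 = 1.631; Δt_3 = 1.631 × 3.729 = 6.082 years.
Leg 4: γ = 1/√(1 − 0.883²) = 1/√0.2203 = 2.131; Δt_4 = 2.131 × 14.81 = 31.55 years.
Total: 32.06 + 4.678 + 6.082 + 31.55 years.

Δt = 74.4 years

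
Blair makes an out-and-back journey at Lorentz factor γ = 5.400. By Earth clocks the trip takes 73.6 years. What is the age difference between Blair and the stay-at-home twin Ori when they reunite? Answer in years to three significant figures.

Δt − τ = 60.0 years

γ = 5.400
Blair's elapsed proper time: τ = 73.6/5.400 = 13.63 years.
Age gap = Δt − τ = 73.6 − 13.63 years.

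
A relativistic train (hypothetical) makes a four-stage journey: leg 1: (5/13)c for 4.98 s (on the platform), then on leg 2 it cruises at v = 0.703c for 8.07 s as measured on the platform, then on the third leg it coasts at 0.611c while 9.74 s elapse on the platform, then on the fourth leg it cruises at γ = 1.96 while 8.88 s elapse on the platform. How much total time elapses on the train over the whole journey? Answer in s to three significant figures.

τ = 22.6 s

Leg 1: γ = 1/√(1 − (5/13)²) = 13/12 ≈ 1.083; τ_1 = 4.98/1.083 = 4.597 s.
Leg 2: γ = 1/√(1 − 0.703²) = 1/√0.5058 = 1.406; τ_2 = 8.07/1.406 = 5.739 s.
Leg 3: γ = 1/√(1 − 0.611²) = 1/√0.6267 = 1.263; τ_3 = 9.74/1.263 = 7.710 s.
Leg 4: γ = 1.96; τ_4 = 8.88/1.960 = 4.531 s.
Total: 4.597 + 5.739 + 7.710 + 4.531 s.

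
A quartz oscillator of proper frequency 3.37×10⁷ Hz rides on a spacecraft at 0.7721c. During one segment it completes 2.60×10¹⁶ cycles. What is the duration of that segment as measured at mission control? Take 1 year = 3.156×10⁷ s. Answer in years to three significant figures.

Δt = 38.5 years

γ = 1/√(1 − 0.7721²) = 1/√0.4039 = 1.574
Proper time for N cycles: τ = N/f = 2.60×10¹⁶/(3.37×10⁷) = 7.715×10⁸ s = 24.45 years.
Lab-frame duration Δt = γτ = 1.574 × 24.45 = 38.47 years.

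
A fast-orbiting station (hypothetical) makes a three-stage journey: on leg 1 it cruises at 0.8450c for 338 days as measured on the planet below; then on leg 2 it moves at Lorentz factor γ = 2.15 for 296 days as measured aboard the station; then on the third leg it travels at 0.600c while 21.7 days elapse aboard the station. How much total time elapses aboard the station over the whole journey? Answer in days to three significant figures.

τ = 498 days

Leg 1: γ = 1/√(1 − 0.8450²) = 1/√0.2860 = 1.870; τ_1 = 338/1.870 = 180.8 days.
Leg 2: 296 days is already measured aboard the station.
Leg 3: 21.7 days is already measured aboard the station.
Total: 180.8 + 296.0 + 21.70 days.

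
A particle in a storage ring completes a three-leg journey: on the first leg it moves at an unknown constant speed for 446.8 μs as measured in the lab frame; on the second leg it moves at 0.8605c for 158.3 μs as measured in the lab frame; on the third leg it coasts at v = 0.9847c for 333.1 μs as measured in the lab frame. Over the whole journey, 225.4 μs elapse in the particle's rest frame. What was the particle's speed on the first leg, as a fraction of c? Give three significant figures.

Leg 1: speed unknown; τ_1 = 446.8/γ_1.
Leg 2: γ = 1/√(1 − 0.8605²) = 1/√0.2595 = 1.963; τ_2 = 158.3/1.963 = 80.65 μs.
Leg 3: γ = 1/√(1 − 0.9847²) = 1/√0.03037 = 5.739; τ_3 = 333.1/5.739 = 58.05 μs.
Total proper time: τ_1 + 80.65 + 58.05 = 225.4, so τ_1 = 225.4 − 138.7 = 86.71 μs.
γ_1 = 446.8/86.71 = 5.153; β = √(1 − 1/γ²) = √0.9623.

β = 0.981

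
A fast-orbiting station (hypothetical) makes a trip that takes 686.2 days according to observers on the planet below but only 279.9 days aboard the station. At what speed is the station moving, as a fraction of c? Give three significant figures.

The proper time is measured aboard the station (both events occur at the station's location); Δt is measured on the planet below. γ = Δt/τ = 686.2/279.9 = 2.452.
β = √(1 − 1/γ²) = √(1 − 0.1664) = √0.8336

β = 0.913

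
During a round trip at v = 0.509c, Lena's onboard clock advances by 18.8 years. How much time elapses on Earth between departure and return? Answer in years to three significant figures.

Δt = 21.8 years

γ = 1/√(1 − 0.509²) = 1/√0.7409 = 1.162
Earth-frame duration is the dilated interval: Δt = γτ = 1.162 × 18.8 years.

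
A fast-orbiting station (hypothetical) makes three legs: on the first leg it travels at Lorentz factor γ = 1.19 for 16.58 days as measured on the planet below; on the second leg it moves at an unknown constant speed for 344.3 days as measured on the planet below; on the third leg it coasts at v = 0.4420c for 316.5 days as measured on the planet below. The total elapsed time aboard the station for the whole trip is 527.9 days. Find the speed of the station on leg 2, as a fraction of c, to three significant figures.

Leg 1: γ = 1.19; τ_1 = 16.58/1.190 = 13.93 days.
Leg 2: speed unknown; τ_2 = 344.3/γ_2.
Leg 3: γ = 1/√(1 − 0.4420²) = 1/√0.8046 = 1.115; τ_3 = 316.5/1.115 = 283.9 days.
Total proper time: 13.93 + τ_2 + 283.9 = 527.9, so τ_2 = 527.9 − 297.8 = 230.1 days.
γ_2 = 344.3/230.1 = 1.497; β = √(1 − 1/γ²) = √0.5535.

β = 0.744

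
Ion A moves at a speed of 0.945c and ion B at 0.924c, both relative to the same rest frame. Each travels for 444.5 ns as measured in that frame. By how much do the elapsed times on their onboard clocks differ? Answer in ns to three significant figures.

A: γ = 1/√(1 − 0.945²) = 1/√0.1070 = 3.057; τ_A = 444.5/3.057 = 145.4 ns.
B: γ = 1/√(1 − 0.924²) = 1/√0.1462 = 2.615; τ_B = 444.5/2.615 = 170.0 ns.

|τ_A − τ_B| = 24.6 ns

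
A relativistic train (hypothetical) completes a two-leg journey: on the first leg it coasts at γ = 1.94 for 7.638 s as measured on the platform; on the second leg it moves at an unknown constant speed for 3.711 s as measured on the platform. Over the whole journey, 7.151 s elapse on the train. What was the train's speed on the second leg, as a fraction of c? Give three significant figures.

Leg 1: γ = 1.94; τ_1 = 7.638/1.940 = 3.937 s.
Leg 2: speed unknown; τ_2 = 3.711/γ_2.
Total proper time: 3.937 + τ_2 = 7.151, so τ_2 = 7.151 − 3.937 = 3.214 s.
γ_2 = 3.711/3.214 = 1.155; β = √(1 − 1/γ²) = √0.2500.

β = 0.500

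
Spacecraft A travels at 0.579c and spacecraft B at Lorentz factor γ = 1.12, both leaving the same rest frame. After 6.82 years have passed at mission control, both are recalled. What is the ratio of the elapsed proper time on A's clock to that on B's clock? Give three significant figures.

τ_A/τ_B = 0.913

A: γ = 1/√(1 − 0.579²) = 1/√0.6648 = 1.227. B: γ = 1.12.
τ_A/τ_B = γ_B/γ_A = 1.120/1.227 = 0.9132, so τ_A/τ_B = 0.9132.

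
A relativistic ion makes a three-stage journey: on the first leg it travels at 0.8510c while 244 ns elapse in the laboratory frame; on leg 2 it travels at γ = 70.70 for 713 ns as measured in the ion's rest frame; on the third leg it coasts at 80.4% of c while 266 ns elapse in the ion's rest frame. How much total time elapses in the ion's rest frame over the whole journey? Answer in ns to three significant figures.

Leg 1: γ = 1/√(1 − 0.8510²) = 1/√0.2758 = 1.904; τ_1 = 244/1.904 = 128.1 ns.
Leg 2: 713 ns is already measured in the ion's rest frame.
Leg 3: 266 ns is already measured in the ion's rest frame.
Total: 128.1 + 713.0 + 266.0 ns.

τ = 1110 ns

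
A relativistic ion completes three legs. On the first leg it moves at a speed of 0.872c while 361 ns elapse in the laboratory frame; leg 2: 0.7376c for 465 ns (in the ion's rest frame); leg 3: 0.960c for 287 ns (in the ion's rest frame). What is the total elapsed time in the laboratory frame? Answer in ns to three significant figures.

Leg 1: 361 ns is already measured in the laboratory frame.
Leg 2: γ = 1/√(1 − 0.7376²) = 1/√0.4559 = 1.481; Δt_2 = 1.481 × 465 = 688.6 ns.
Leg 3: γ = 1/√(1 − 0.960²) = 25/7 ≈ 3.571; Δt_3 = 3.571 × 287 = 1025 ns.
Total: 361.0 + 688.6 + 1025 ns.

Δt = 2070 ns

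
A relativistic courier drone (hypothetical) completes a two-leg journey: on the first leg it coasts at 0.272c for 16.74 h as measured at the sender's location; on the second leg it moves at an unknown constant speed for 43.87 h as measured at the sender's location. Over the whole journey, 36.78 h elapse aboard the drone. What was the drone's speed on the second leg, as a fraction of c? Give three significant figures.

Leg 1: γ = 1/√(1 − 0.272²) = 1/√0.9260 = 1.039; τ_1 = 16.74/1.039 = 16.11 h.
Leg 2: speed unknown; τ_2 = 43.87/γ_2.
Total proper time: 16.11 + τ_2 = 36.78, so τ_2 = 36.78 − 16.11 = 20.67 h.
γ_2 = 43.87/20.67 = 2.122; β = √(1 − 1/γ²) = √0.7780.

β = 0.882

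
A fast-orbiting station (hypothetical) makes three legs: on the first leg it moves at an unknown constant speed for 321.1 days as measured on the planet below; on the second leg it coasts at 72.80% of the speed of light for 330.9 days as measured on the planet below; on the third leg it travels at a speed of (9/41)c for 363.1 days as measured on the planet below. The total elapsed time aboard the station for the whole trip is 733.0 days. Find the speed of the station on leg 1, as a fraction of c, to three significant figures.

Leg 1: speed unknown; τ_1 = 321.1/γ_1.
Leg 2: β = 0.7280; γ = 1/√(1 − 0.7280²) = 1/√0.4700 = 1.459; τ_2 = 330.9/1.459 = 226.9 days.
Leg 3: γ = 1/√(1 − (9/41)²) = 41/40 = 1.025; τ_3 = 363.1/1.025 = 354.2 days.
Total proper time: τ_1 + 226.9 + 354.2 = 733.0, so τ_1 = 733.0 − 581.1 = 151.9 days.
γ_1 = 321.1/151.9 = 2.114; β = √(1 − 1/γ²) = √0.7762.

β = 0.881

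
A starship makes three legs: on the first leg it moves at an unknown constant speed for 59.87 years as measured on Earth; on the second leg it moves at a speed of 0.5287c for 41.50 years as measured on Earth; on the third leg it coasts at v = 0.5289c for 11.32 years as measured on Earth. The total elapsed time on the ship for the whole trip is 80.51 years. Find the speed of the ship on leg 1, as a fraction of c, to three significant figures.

β = 0.803

Leg 1: speed unknown; τ_1 = 59.87/γ_1.
Leg 2: γ = 1/√(1 − 0.5287²) = 1/√0.7205 = 1.178; τ_2 = 41.50/1.178 = 35.23 years.
Leg 3: γ = 1/√(1 − 0.5289²) = 1/√0.7203 = 1.178; τ_3 = 11.32/1.178 = 9.607 years.
Total proper time: τ_1 + 35.23 + 9.607 = 80.51, so τ_1 = 80.51 − 44.83 = 35.68 years.
γ_1 = 59.87/35.68 = 1.678; β = √(1 − 1/γ²) = √0.6449.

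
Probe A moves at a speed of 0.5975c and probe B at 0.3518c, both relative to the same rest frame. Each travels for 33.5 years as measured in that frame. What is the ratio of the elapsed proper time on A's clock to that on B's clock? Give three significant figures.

A: γ = 1/√(1 − 0.5975²) = 1/√0.6430 = 1.247. B: γ = 1/√(1 − 0.3518²) = 1/√0.8762 = 1.068.
τ_A/τ_B = γ_B/γ_A = 1.068/1.247 = 0.8566, so τ_A/τ_B = 0.8566.

τ_A/τ_B = 0.857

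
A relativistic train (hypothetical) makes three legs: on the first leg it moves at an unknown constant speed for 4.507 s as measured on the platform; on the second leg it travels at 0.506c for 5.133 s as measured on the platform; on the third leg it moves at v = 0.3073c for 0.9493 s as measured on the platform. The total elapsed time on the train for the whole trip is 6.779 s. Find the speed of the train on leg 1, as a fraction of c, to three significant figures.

β = 0.947

Leg 1: speed unknown; τ_1 = 4.507/γ_1.
Leg 2: γ = 1/√(1 − 0.506²) = 1/√0.7440 = 1.159; τ_2 = 5.133/1.159 = 4.427 s.
Leg 3: γ = 1/√(1 − 0.3073²) = 1/√0.9056 = 1.051; τ_3 = 0.9493/1.051 = 0.9034 s.
Total proper time: τ_1 + 4.427 + 0.9034 = 6.779, so τ_1 = 6.779 − 5.331 = 1.448 s.
γ_1 = 4.507/1.448 = 3.112; β = √(1 − 1/γ²) = √0.8967.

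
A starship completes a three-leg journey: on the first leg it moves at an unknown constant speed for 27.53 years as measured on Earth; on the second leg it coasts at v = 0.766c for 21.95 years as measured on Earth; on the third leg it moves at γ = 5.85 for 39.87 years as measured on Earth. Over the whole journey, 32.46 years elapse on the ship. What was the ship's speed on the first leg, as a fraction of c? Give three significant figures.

β = 0.908

Leg 1: speed unknown; τ_1 = 27.53/γ_1.
Leg 2: γ = 1/√(1 − 0.766²) = 1/√0.4132 = 1.556; τ_2 = 21.95/1.556 = 14.11 years.
Leg 3: γ = 5.85; τ_3 = 39.87/5.850 = 6.815 years.
Total proper time: τ_1 + 14.11 + 6.815 = 32.46, so τ_1 = 32.46 − 20.93 = 11.53 years.
γ_1 = 27.53/11.53 = 2.387; β = √(1 − 1/γ²) = √0.8245.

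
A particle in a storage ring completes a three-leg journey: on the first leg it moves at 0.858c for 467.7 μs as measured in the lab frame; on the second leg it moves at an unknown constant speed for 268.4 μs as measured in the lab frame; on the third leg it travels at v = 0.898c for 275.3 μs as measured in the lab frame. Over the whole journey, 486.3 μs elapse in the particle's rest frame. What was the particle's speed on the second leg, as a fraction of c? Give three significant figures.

β = 0.885

Leg 1: γ = 1/√(1 − 0.858²) = 1/√0.2638 = 1.947; τ_1 = 467.7/1.947 = 240.2 μs.
Leg 2: speed unknown; τ_2 = 268.4/γ_2.
Leg 3: γ = 1/√(1 − 0.898²) = 1/√0.1936 = 2.273; τ_3 = 275.3/2.273 = 121.1 μs.
Total proper time: 240.2 + τ_2 + 121.1 = 486.3, so τ_2 = 486.3 − 361.4 = 124.9 μs.
γ_2 = 268.4/124.9 = 2.148; β = √(1 − 1/γ²) = √0.7833.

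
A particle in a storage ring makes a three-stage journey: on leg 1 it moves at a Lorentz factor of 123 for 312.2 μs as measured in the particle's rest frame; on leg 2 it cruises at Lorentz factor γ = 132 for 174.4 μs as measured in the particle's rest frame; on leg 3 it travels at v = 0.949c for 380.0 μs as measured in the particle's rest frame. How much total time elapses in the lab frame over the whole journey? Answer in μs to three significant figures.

Δt = 6.26×10⁴ μs

Leg 1: γ = 123; Δt_1 = 123.0 × 312.2 = 3.840×10⁴ μs.
Leg 2: γ = 132; Δt_2 = 132.0 × 174.4 = 2.302×10⁴ μs.
Leg 3: γ = 1/√(1 − 0.949²) = 1/√0.09940 = 3.172; Δt_3 = 3.172 × 380.0 = 1205 μs.
Total: 3.840×10⁴ + 2.302×10⁴ + 1205 μs.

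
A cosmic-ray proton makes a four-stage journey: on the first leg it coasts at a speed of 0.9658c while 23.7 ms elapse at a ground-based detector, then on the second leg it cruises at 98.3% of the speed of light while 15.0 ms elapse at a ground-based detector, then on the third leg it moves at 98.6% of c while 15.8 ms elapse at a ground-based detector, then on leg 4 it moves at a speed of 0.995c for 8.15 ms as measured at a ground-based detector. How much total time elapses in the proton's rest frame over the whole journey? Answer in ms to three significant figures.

Leg 1: γ = 1/√(1 − 0.9658²) = 1/√0.06723 = 3.857; τ_1 = 23.7/3.857 = 6.145 ms.
Leg 2: β = 0.983; γ = 1/√(1 − 0.983²) = 1/√0.03371 = 5.446; τ_2 = 15.0/5.446 = 2.754 ms.
Leg 3: β = 0.986; γ = 1/√(1 − 0.986²) = 1/√0.02780 = 5.997; τ_3 = 15.8/5.997 = 2.635 ms.
Leg 4: γ = 1/√(1 − 0.995²) = 1/√0.009975 = 10.01; τ_4 = 8.15/10.01 = 0.8140 ms.
Total: 6.145 + 2.754 + 2.635 + 0.8140 ms.

τ = 12.3 ms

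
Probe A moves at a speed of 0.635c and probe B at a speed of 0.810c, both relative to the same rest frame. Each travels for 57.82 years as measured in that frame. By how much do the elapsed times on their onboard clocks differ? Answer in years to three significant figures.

|τ_A − τ_B| = 10.8 years

A: γ = 1/√(1 − 0.635²) = 1/√0.5968 = 1.294; τ_A = 57.82/1.294 = 44.67 years.
B: γ = 1/√(1 − 0.810²) = 1/√0.3439 = 1.705; τ_B = 57.82/1.705 = 33.91 years.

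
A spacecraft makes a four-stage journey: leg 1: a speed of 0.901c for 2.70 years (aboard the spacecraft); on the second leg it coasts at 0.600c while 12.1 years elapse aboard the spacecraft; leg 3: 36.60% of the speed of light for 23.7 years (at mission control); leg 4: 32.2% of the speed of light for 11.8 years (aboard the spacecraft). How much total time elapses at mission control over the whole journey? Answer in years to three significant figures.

Leg 1: γ = 1/√(1 − 0.901²) = 1/√0.1882 = 2.305; Δt_1 = 2.305 × 2.70 = 6.224 years.
Leg 2: γ = 1/√(1 − 0.600²) = 1/√0.6400 = 1.250; Δt_2 = 1.250 × 12.1 = 15.12 years.
Leg 3: 23.7 years is already measured at mission control.
Leg 4: β = 0.322; γ = 1/√(1 − 0.322²) = 1/√0.8963 = 1.056; Δt_4 = 1.056 × 11.8 = 12.46 years.
Total: 6.224 + 15.12 + 23.70 + 12.46 years.

Δt = 57.5 years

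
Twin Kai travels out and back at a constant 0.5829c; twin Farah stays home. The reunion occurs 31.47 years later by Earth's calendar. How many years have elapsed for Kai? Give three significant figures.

γ = 1/√(1 − 0.5829²) = 1/√0.6602 = 1.231
Kai's clock measures proper time along the trip: τ = Δt/γ = 31.47/1.231 years.

τ = 25.6 years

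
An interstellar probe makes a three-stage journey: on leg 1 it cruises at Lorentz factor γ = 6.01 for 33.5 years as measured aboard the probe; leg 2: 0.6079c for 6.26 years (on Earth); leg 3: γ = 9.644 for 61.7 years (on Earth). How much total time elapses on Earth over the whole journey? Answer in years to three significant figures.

Leg 1: γ = 6.01; Δt_1 = 6.010 × 33.5 = 201.3 years.
Leg 2: 6.26 years is already measured on Earth.
Leg 3: 61.7 years is already measured on Earth.
Total: 201.3 + 6.260 + 61.70 years.

Δt = 269 years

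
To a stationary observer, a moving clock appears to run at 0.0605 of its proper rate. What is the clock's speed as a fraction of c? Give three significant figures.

Rate ratio = 1/γ, so γ = 1/0.0605 = 16.53.
β = √(1 − 1/γ²) = √(1 − 0.0605²) = √0.9963

β = 0.998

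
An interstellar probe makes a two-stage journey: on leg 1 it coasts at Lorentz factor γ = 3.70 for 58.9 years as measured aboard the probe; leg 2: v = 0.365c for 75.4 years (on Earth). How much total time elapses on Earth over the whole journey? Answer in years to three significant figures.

Δt = 293 years

Leg 1: γ = 3.70; Δt_1 = 3.700 × 58.9 = 217.9 years.
Leg 2: 75.4 years is already measured on Earth.
Total: 217.9 + 75.40 years.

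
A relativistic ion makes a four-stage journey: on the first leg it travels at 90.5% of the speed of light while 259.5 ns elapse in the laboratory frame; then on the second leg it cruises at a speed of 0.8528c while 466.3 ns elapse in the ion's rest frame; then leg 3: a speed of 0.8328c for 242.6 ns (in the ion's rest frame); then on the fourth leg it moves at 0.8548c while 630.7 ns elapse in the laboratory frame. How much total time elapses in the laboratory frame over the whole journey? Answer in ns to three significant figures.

Δt = 2220 ns

Leg 1: 259.5 ns is already measured in the laboratory frame.
Leg 2: γ = 1/√(1 − 0.8528²) = 1/√0.2727 = 1.915; Δt_2 = 1.915 × 466.3 = 892.9 ns.
Leg 3: γ = 1/√(1 − 0.8328²) = 1/√0.3064 = 1.806; Δt_3 = 1.806 × 242.6 = 438.2 ns.
Leg 4: 630.7 ns is already measured in the laboratory frame.
Total: 259.5 + 892.9 + 438.2 + 630.7 ns.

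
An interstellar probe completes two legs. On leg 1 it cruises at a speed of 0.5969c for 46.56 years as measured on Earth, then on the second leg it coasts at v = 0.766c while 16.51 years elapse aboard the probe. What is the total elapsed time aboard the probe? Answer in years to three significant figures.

τ = 53.9 years

Leg 1: γ = 1/√(1 − 0.5969²) = 1/√0.6437 = 1.246; τ_1 = 46.56/1.246 = 37.36 years.
Leg 2: 16.51 years is already measured aboard the probe.
Total: 37.36 + 16.51 years.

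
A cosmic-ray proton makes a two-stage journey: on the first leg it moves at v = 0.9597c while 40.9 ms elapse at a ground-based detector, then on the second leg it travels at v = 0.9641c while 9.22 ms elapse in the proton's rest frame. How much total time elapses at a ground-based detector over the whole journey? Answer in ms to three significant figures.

Leg 1: 40.9 ms is already measured at a ground-based detector.
Leg 2: γ = 1/√(1 − 0.9641²) = 1/√0.07051 = 3.766; Δt_2 = 3.766 × 9.22 = 34.72 ms.
Total: 40.90 + 34.72 ms.

Δt = 75.6 ms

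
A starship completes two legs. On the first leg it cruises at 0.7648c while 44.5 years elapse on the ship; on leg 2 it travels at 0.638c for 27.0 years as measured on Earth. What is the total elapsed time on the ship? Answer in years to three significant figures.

τ = 65.3 years

Leg 1: 44.5 years is already measured on the ship.
Leg 2: γ = 1/√(1 − 0.638²) = 1/√0.5930 = 1.299; τ_2 = 27.0/1.299 = 20.79 years.
Total: 44.50 + 20.79 years.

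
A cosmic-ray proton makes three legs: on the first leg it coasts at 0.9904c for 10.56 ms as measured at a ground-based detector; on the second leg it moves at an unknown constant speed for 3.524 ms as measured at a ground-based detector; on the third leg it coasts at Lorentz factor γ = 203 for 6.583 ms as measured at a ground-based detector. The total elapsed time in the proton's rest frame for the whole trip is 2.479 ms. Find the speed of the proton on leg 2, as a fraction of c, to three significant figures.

Leg 1: γ = 1/√(1 − 0.9904²) = 1/√0.01911 = 7.234; τ_1 = 10.56/7.234 = 1.460 ms.
Leg 2: speed unknown; τ_2 = 3.524/γ_2.
Leg 3: γ = 203; τ_3 = 6.583/203.0 = 0.03243 ms.
Total proper time: 1.460 + τ_2 + 0.03243 = 2.479, so τ_2 = 2.479 − 1.492 = 0.9869 ms.
γ_2 = 3.524/0.9869 = 3.571; β = √(1 − 1/γ²) = √0.9216.

β = 0.960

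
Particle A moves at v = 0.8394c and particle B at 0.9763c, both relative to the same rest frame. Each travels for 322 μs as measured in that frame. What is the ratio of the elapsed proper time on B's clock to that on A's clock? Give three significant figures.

τ_B/τ_A = 0.398

A: γ = 1/√(1 − 0.8394²) = 1/√0.2954 = 1.840. B: γ = 1/√(1 − 0.9763²) = 1/√0.04684 = 4.621.
τ_A/τ_B = γ_B/γ_A = 4.621/1.840 = 2.511, so τ_B/τ_A = 0.3982.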